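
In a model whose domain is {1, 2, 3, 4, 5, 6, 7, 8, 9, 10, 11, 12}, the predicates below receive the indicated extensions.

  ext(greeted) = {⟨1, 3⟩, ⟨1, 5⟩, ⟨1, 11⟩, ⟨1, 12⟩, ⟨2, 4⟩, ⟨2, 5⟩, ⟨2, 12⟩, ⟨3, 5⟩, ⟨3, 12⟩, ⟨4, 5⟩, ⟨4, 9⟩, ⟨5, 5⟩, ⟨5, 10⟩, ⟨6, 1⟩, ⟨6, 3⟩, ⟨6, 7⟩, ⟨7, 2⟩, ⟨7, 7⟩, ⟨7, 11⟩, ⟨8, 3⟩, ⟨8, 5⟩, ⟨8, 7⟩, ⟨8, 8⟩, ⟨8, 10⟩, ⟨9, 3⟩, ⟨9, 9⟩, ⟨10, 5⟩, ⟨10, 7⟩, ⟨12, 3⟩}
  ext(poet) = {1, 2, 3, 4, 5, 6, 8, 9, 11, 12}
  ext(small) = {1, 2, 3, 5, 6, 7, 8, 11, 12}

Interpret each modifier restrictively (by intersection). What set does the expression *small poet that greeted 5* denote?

⟦that greeted 5⟧ = {x : ⟨x, 5⟩ ∈ ⟦greeted⟧} = {1, 2, 3, 4, 5, 8, 10}
⟦poet⟧ = {1, 2, 3, 4, 5, 6, 8, 9, 11, 12}
… ∩ ⟦that greeted 5⟧ = {1, 2, 3, 4, 5, 6, 8, 9, 11, 12} ∩ {1, 2, 3, 4, 5, 8, 10} = {1, 2, 3, 4, 5, 8}
… ∩ ⟦small⟧ = {1, 2, 3, 4, 5, 8} ∩ {1, 2, 3, 5, 6, 7, 8, 11, 12} = {1, 2, 3, 5, 8}
So ⟦small poet that greeted 5⟧ = {1, 2, 3, 5, 8}.

{1, 2, 3, 5, 8}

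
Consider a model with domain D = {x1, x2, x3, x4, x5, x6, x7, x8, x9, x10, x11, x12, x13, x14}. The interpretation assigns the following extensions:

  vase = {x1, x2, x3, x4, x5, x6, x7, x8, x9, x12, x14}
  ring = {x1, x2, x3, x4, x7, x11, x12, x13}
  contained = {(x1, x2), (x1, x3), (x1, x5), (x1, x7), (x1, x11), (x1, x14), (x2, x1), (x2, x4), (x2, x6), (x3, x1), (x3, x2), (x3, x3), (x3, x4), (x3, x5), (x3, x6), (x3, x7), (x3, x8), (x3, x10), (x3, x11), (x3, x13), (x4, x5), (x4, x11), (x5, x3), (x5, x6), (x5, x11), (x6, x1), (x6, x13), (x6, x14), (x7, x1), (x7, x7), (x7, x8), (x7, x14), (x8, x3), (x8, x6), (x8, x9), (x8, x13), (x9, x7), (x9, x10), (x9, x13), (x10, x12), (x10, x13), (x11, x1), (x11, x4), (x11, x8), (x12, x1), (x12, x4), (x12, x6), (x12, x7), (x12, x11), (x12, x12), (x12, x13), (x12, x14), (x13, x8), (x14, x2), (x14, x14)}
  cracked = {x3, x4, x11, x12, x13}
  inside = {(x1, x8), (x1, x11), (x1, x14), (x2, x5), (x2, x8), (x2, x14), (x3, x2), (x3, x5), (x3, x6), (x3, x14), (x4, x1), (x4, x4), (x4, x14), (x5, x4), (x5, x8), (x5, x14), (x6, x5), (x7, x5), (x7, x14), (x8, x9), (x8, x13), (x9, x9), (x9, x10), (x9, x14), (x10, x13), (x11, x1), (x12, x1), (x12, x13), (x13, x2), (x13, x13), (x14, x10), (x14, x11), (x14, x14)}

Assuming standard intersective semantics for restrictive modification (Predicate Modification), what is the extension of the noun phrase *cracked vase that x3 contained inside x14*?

⟦that x3 contained⟧ = {x : ⟨x3, x⟩ ∈ ⟦contained⟧} = {x1, x2, x3, x4, x5, x6, x7, x8, x10, x11, x13}
⟦inside x14⟧ = {x : ⟨x, x14⟩ ∈ ⟦inside⟧} = {x1, x2, x3, x4, x5, x7, x9, x14}
⟦vase⟧ = {x1, x2, x3, x4, x5, x6, x7, x8, x9, x12, x14}
… ∩ ⟦that x3 contained⟧ = {x1, x2, x3, x4, x5, x6, x7, x8, x9, x12, x14} ∩ {x1, x2, x3, x4, x5, x6, x7, x8, x10, x11, x13} = {x1, x2, x3, x4, x5, x6, x7, x8}
… ∩ ⟦inside x14⟧ = {x1, x2, x3, x4, x5, x6, x7, x8} ∩ {x1, x2, x3, x4, x5, x7, x9, x14} = {x1, x2, x3, x4, x5, x7}
… ∩ ⟦cracked⟧ = {x1, x2, x3, x4, x5, x7} ∩ {x3, x4, x11, x12, x13} = {x3, x4}
So ⟦cracked vase that x3 contained inside x14⟧ = {x3, x4}.

{x3, x4}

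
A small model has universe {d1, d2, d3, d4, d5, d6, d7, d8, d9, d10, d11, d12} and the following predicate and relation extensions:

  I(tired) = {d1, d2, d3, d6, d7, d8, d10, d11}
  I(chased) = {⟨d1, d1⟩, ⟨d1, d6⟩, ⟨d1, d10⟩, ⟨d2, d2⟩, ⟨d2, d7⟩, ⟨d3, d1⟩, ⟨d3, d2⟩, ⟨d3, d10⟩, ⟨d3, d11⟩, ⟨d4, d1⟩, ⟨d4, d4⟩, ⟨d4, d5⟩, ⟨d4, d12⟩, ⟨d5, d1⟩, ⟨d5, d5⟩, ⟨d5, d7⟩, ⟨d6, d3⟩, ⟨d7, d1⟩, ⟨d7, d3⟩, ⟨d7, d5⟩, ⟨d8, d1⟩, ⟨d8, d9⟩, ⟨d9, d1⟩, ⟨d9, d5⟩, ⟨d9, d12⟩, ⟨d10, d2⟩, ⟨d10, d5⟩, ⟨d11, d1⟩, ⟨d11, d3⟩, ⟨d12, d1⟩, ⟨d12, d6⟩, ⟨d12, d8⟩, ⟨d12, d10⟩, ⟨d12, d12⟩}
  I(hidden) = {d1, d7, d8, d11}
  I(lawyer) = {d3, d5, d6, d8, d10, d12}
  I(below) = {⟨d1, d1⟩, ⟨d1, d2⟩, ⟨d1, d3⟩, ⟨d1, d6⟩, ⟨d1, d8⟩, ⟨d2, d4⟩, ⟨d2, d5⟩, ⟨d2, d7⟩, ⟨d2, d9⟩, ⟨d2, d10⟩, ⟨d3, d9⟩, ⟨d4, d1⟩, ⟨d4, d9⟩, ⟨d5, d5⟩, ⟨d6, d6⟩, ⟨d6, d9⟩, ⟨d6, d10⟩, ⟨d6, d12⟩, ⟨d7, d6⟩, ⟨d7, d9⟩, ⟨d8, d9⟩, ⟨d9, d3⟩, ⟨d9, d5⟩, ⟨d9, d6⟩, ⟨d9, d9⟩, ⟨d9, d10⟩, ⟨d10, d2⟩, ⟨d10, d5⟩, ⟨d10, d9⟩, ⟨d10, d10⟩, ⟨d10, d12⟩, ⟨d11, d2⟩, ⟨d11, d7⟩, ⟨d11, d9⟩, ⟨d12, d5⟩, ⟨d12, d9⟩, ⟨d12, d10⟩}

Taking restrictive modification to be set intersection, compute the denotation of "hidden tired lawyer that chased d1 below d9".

⟦that chased d1⟧ = {x : ⟨x, d1⟩ ∈ ⟦chased⟧} = {d1, d3, d4, d5, d7, d8, d9, d11, d12}
⟦below d9⟧ = {x : ⟨x, d9⟩ ∈ ⟦below⟧} = {d2, d3, d4, d6, d7, d8, d9, d10, d11, d12}
⟦lawyer⟧ = {d3, d5, d6, d8, d10, d12}
… ∩ ⟦that chased d1⟧ = {d3, d5, d6, d8, d10, d12} ∩ {d1, d3, d4, d5, d7, d8, d9, d11, d12} = {d3, d5, d8, d12}
… ∩ ⟦below d9⟧ = {d3, d5, d8, d12} ∩ {d2, d3, d4, d6, d7, d8, d9, d10, d11, d12} = {d3, d8, d12}
… ∩ ⟦hidden⟧ = {d3, d8, d12} ∩ {d1, d7, d8, d11} = {d8}
… ∩ ⟦tired⟧ = {d8} ∩ {d1, d2, d3, d6, d7, d8, d10, d11} = {d8}
So ⟦hidden tired lawyer that chased d1 below d9⟧ = {d8}.

{d8}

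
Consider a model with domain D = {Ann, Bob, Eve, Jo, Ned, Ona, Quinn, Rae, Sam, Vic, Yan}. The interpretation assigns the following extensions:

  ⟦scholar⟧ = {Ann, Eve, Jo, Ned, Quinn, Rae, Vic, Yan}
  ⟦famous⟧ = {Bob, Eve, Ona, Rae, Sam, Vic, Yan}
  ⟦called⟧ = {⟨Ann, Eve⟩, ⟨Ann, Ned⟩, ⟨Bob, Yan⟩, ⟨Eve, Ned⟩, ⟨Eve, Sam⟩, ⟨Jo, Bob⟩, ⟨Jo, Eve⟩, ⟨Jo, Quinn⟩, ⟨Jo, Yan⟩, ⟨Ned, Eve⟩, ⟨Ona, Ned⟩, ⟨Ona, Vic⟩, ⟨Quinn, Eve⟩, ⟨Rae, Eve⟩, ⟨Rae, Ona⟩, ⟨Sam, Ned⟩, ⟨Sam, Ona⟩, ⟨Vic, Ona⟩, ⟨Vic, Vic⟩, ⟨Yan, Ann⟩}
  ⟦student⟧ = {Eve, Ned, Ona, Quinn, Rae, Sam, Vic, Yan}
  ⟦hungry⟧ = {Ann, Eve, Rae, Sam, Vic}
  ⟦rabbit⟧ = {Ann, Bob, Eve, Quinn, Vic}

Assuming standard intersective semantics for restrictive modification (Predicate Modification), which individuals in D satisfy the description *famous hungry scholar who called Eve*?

⟦who called Eve⟧ = {x : ⟨x, Eve⟩ ∈ ⟦called⟧} = {Ann, Jo, Ned, Quinn, Rae}
⟦scholar⟧ = {Ann, Eve, Jo, Ned, Quinn, Rae, Vic, Yan}
… ∩ ⟦who called Eve⟧ = {Ann, Eve, Jo, Ned, Quinn, Rae, Vic, Yan} ∩ {Ann, Jo, Ned, Quinn, Rae} = {Ann, Jo, Ned, Quinn, Rae}
… ∩ ⟦famous⟧ = {Ann, Jo, Ned, Quinn, Rae} ∩ {Bob, Eve, Ona, Rae, Sam, Vic, Yan} = {Rae}
… ∩ ⟦hungry⟧ = {Rae} ∩ {Ann, Eve, Rae, Sam, Vic} = {Rae}
So ⟦famous hungry scholar who called Eve⟧ = {Rae}.

{Rae}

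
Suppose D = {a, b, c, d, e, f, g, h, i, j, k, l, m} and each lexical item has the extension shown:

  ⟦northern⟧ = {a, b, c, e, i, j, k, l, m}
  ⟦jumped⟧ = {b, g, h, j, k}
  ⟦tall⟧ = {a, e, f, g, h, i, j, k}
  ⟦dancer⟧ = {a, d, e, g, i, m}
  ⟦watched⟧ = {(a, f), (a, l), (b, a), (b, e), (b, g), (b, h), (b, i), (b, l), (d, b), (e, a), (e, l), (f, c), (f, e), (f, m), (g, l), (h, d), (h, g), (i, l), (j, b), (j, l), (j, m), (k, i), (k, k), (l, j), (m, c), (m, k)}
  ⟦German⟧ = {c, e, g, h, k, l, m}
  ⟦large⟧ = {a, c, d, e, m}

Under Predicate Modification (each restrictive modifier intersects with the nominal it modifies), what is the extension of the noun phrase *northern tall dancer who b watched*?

{a, e, i}

⟦who b watched⟧ = {x : ⟨b, x⟩ ∈ ⟦watched⟧} = {a, e, g, h, i, l}
⟦dancer⟧ = {a, d, e, g, i, m}
… ∩ ⟦who b watched⟧ = {a, d, e, g, i, m} ∩ {a, e, g, h, i, l} = {a, e, g, i}
… ∩ ⟦northern⟧ = {a, e, g, i} ∩ {a, b, c, e, i, j, k, l, m} = {a, e, i}
… ∩ ⟦tall⟧ = {a, e, i} ∩ {a, e, f, g, h, i, j, k} = {a, e, i}
So ⟦northern tall dancer who b watched⟧ = {a, e, i}.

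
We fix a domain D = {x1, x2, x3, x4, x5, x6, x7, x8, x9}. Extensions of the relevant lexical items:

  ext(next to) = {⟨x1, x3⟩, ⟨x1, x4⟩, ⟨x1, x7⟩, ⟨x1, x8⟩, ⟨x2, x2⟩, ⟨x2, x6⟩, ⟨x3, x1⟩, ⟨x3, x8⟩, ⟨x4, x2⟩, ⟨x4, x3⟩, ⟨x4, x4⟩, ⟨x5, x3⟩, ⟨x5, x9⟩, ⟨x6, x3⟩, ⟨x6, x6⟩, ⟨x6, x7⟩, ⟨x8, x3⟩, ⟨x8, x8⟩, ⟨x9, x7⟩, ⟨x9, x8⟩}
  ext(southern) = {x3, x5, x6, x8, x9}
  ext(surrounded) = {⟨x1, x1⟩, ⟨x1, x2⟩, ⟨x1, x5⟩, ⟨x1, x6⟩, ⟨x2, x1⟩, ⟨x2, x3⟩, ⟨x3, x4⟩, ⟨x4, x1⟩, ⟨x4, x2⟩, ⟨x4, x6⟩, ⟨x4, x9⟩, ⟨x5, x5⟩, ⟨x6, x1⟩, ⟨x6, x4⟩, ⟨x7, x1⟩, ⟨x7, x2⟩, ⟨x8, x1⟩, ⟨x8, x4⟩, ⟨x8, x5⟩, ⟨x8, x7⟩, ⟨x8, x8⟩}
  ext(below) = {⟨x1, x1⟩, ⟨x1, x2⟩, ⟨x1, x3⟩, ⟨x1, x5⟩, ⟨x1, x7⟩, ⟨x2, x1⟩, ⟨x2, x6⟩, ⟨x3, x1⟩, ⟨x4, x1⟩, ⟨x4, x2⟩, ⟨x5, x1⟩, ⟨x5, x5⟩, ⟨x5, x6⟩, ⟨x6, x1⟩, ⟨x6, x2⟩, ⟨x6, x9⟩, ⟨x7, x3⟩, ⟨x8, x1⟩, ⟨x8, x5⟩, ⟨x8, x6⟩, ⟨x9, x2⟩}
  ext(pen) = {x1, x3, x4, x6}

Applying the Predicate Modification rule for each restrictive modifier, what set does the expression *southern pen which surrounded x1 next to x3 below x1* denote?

⟦which surrounded x1⟧ = {x : ⟨x, x1⟩ ∈ ⟦surrounded⟧} = {x1, x2, x4, x6, x7, x8}
⟦next to x3⟧ = {x : ⟨x, x3⟩ ∈ ⟦next to⟧} = {x1, x4, x5, x6, x8}
⟦below x1⟧ = {x : ⟨x, x1⟩ ∈ ⟦below⟧} = {x1, x2, x3, x4, x5, x6, x8}
⟦pen⟧ = {x1, x3, x4, x6}
… ∩ ⟦which surrounded x1⟧ = {x1, x3, x4, x6} ∩ {x1, x2, x4, x6, x7, x8} = {x1, x4, x6}
… ∩ ⟦next to x3⟧ = {x1, x4, x6} ∩ {x1, x4, x5, x6, x8} = {x1, x4, x6}
… ∩ ⟦below x1⟧ = {x1, x4, x6} ∩ {x1, x2, x3, x4, x5, x6, x8} = {x1, x4, x6}
… ∩ ⟦southern⟧ = {x1, x4, x6} ∩ {x3, x5, x6, x8, x9} = {x6}
So ⟦southern pen which surrounded x1 next to x3 below x1⟧ = {x6}.

{x6}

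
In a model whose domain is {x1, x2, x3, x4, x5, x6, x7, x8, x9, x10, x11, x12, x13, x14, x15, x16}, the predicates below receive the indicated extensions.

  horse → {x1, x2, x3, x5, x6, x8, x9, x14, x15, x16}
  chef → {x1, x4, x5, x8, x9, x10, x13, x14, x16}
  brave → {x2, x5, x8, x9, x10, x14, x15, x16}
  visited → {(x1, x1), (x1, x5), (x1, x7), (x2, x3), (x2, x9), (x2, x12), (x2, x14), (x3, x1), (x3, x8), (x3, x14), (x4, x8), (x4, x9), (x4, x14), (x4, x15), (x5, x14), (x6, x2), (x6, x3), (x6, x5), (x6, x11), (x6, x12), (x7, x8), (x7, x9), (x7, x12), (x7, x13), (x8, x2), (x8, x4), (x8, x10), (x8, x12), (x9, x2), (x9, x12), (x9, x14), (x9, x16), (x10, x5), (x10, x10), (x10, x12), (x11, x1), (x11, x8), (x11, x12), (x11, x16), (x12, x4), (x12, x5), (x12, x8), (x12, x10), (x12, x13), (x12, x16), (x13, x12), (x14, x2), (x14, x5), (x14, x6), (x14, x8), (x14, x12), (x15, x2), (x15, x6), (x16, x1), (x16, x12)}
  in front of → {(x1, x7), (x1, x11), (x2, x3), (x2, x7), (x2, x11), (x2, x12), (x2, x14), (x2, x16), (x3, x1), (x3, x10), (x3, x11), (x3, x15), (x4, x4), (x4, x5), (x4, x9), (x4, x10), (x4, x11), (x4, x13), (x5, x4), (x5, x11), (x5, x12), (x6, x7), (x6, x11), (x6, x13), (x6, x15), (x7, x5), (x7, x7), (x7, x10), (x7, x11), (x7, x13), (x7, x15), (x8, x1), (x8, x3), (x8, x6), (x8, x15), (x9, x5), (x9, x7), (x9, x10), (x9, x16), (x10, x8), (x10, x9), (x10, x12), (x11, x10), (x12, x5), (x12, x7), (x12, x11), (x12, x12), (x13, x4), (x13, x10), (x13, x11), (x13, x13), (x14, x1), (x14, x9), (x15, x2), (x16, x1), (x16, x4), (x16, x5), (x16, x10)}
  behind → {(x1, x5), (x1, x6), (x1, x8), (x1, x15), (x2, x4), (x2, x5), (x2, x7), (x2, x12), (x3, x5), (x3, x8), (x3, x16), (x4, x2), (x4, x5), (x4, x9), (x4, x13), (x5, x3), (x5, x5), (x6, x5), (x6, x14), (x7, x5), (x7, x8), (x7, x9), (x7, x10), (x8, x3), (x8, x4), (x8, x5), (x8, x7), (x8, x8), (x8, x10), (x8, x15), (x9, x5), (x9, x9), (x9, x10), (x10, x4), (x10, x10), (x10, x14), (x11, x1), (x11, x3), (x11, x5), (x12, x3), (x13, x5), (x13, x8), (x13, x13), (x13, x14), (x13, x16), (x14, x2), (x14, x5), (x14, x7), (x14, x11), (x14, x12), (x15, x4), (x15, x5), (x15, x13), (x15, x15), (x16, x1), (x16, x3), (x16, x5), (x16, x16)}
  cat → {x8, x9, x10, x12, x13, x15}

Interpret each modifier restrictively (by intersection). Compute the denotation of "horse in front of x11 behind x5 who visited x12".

⟦in front of x11⟧ = {x : ⟨x, x11⟩ ∈ ⟦in front of⟧} = {x1, x2, x3, x4, x5, x6, x7, x12, x13}
⟦behind x5⟧ = {x : ⟨x, x5⟩ ∈ ⟦behind⟧} = {x1, x2, x3, x4, x5, x6, x7, x8, x9, x11, x13, x14, x15, x16}
⟦who visited x12⟧ = {x : ⟨x, x12⟩ ∈ ⟦visited⟧} = {x2, x6, x7, x8, x9, x10, x11, x13, x14, x16}
⟦horse⟧ = {x1, x2, x3, x5, x6, x8, x9, x14, x15, x16}
… ∩ ⟦in front of x11⟧ = {x1, x2, x3, x5, x6, x8, x9, x14, x15, x16} ∩ {x1, x2, x3, x4, x5, x6, x7, x12, x13} = {x1, x2, x3, x5, x6}
… ∩ ⟦behind x5⟧ = {x1, x2, x3, x5, x6} ∩ {x1, x2, x3, x4, x5, x6, x7, x8, x9, x11, x13, x14, x15, x16} = {x1, x2, x3, x5, x6}
… ∩ ⟦who visited x12⟧ = {x1, x2, x3, x5, x6} ∩ {x2, x6, x7, x8, x9, x10, x11, x13, x14, x16} = {x2, x6}
So ⟦horse in front of x11 behind x5 who visited x12⟧ = {x2, x6}.

{x2, x6}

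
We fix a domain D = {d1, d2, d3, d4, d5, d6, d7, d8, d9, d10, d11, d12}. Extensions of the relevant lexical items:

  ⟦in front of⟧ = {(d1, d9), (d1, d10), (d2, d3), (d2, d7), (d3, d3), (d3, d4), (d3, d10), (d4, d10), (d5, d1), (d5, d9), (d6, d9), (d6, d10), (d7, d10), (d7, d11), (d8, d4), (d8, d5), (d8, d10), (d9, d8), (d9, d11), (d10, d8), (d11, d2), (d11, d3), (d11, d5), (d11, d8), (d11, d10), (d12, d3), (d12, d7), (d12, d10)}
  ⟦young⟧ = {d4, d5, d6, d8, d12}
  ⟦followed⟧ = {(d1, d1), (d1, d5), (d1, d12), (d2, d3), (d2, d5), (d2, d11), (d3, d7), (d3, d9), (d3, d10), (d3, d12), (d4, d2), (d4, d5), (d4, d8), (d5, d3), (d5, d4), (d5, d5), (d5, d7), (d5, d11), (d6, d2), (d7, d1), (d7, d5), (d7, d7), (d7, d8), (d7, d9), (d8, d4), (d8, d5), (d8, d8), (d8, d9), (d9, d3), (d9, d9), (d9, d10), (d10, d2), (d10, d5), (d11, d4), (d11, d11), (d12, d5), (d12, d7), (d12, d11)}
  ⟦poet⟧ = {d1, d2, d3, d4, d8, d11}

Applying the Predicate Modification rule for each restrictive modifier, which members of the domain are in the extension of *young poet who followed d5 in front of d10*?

⟦who followed d5⟧ = {x : ⟨x, d5⟩ ∈ ⟦followed⟧} = {d1, d2, d4, d5, d7, d8, d10, d12}
⟦in front of d10⟧ = {x : ⟨x, d10⟩ ∈ ⟦in front of⟧} = {d1, d3, d4, d6, d7, d8, d11, d12}
⟦poet⟧ = {d1, d2, d3, d4, d8, d11}
… ∩ ⟦who followed d5⟧ = {d1, d2, d3, d4, d8, d11} ∩ {d1, d2, d4, d5, d7, d8, d10, d12} = {d1, d2, d4, d8}
… ∩ ⟦in front of d10⟧ = {d1, d2, d4, d8} ∩ {d1, d3, d4, d6, d7, d8, d11, d12} = {d1, d4, d8}
… ∩ ⟦young⟧ = {d1, d4, d8} ∩ {d4, d5, d6, d8, d12} = {d4, d8}
So ⟦young poet who followed d5 in front of d10⟧ = {d4, d8}.

{d4, d8}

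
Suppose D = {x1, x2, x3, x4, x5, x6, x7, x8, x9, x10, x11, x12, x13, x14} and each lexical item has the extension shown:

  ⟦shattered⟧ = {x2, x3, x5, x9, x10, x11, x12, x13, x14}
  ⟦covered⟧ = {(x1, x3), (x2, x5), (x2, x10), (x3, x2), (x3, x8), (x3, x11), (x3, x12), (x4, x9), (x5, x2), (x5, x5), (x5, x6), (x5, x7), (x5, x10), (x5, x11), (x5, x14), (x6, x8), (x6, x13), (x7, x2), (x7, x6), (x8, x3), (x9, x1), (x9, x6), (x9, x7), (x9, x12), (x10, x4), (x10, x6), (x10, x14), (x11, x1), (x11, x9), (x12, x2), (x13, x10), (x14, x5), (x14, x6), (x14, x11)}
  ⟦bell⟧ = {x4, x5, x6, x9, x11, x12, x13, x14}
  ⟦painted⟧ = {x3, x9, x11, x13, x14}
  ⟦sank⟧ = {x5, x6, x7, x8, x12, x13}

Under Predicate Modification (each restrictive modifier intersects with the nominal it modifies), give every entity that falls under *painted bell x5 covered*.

{x11, x14}

⟦x5 covered⟧ = {x : ⟨x5, x⟩ ∈ ⟦covered⟧} = {x2, x5, x6, x7, x10, x11, x14}
⟦bell⟧ = {x4, x5, x6, x9, x11, x12, x13, x14}
… ∩ ⟦x5 covered⟧ = {x4, x5, x6, x9, x11, x12, x13, x14} ∩ {x2, x5, x6, x7, x10, x11, x14} = {x5, x6, x11, x14}
… ∩ ⟦painted⟧ = {x5, x6, x11, x14} ∩ {x3, x9, x11, x13, x14} = {x11, x14}
So ⟦painted bell x5 covered⟧ = {x11, x14}.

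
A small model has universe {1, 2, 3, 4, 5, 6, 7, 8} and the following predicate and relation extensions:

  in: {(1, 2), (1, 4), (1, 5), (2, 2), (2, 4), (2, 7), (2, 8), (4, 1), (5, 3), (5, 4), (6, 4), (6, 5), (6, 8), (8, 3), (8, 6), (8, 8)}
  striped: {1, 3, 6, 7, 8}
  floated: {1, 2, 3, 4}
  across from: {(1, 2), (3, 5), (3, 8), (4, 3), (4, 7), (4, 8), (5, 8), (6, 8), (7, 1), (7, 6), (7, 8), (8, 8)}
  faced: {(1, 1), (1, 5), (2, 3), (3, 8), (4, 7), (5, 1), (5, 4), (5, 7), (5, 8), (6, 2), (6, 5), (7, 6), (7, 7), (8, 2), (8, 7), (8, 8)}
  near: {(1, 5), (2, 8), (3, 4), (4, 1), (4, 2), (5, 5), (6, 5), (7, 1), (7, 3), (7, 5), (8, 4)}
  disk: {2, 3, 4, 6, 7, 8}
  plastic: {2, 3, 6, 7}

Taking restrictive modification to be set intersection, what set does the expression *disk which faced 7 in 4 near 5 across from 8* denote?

⟦which faced 7⟧ = {x : ⟨x, 7⟩ ∈ ⟦faced⟧} = {4, 5, 7, 8}
⟦in 4⟧ = {x : ⟨x, 4⟩ ∈ ⟦in⟧} = {1, 2, 5, 6}
⟦near 5⟧ = {x : ⟨x, 5⟩ ∈ ⟦near⟧} = {1, 5, 6, 7}
⟦across from 8⟧ = {x : ⟨x, 8⟩ ∈ ⟦across from⟧} = {3, 4, 5, 6, 7, 8}
⟦disk⟧ = {2, 3, 4, 6, 7, 8}
… ∩ ⟦which faced 7⟧ = {2, 3, 4, 6, 7, 8} ∩ {4, 5, 7, 8} = {4, 7, 8}
… ∩ ⟦in 4⟧ = {4, 7, 8} ∩ {1, 2, 5, 6} = ∅
… ∩ ⟦near 5⟧ = ∅ ∩ {1, 5, 6, 7} = ∅
… ∩ ⟦across from 8⟧ = ∅ ∩ {3, 4, 5, 6, 7, 8} = ∅
So ⟦disk which faced 7 in 4 near 5 across from 8⟧ = {}.

{}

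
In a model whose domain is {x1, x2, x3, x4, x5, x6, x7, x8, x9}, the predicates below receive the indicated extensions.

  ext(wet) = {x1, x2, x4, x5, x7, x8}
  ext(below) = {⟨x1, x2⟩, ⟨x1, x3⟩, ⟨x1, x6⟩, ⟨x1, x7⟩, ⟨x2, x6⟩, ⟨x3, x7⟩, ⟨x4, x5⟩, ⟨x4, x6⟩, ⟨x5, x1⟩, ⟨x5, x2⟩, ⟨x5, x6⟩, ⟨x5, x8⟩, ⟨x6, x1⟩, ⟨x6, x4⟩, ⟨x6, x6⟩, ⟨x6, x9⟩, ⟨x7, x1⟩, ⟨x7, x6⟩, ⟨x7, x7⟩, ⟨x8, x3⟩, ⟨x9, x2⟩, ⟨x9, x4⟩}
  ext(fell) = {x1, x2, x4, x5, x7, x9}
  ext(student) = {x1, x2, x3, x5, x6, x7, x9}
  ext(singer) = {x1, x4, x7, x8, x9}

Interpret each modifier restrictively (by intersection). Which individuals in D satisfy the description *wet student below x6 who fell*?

⟦below x6⟧ = {x : ⟨x, x6⟩ ∈ ⟦below⟧} = {x1, x2, x4, x5, x6, x7}
⟦who fell⟧ = ⟦fell⟧ = {x1, x2, x4, x5, x7, x9}
⟦student⟧ = {x1, x2, x3, x5, x6, x7, x9}
… ∩ ⟦below x6⟧ = {x1, x2, x3, x5, x6, x7, x9} ∩ {x1, x2, x4, x5, x6, x7} = {x1, x2, x5, x6, x7}
… ∩ ⟦who fell⟧ = {x1, x2, x5, x6, x7} ∩ {x1, x2, x4, x5, x7, x9} = {x1, x2, x5, x7}
… ∩ ⟦wet⟧ = {x1, x2, x5, x7} ∩ {x1, x2, x4, x5, x7, x8} = {x1, x2, x5, x7}
So ⟦wet student below x6 who fell⟧ = {x1, x2, x5, x7}.

{x1, x2, x5, x7}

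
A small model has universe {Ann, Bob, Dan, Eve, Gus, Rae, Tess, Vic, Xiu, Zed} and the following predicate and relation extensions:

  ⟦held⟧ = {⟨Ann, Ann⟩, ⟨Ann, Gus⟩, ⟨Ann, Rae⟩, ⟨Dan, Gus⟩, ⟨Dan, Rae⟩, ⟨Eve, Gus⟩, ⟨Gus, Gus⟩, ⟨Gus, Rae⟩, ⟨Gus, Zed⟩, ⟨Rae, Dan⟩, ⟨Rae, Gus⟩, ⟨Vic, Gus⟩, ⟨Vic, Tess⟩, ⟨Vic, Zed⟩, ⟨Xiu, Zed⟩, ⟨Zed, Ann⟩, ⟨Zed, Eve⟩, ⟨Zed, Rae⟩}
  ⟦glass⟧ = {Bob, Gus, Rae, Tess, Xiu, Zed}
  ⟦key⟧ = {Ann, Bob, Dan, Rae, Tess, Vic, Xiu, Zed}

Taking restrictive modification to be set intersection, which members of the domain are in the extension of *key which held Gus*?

⟦which held Gus⟧ = {x : ⟨x, Gus⟩ ∈ ⟦held⟧} = {Ann, Dan, Eve, Gus, Rae, Vic}
⟦key⟧ = {Ann, Bob, Dan, Rae, Tess, Vic, Xiu, Zed}
… ∩ ⟦which held Gus⟧ = {Ann, Bob, Dan, Rae, Tess, Vic, Xiu, Zed} ∩ {Ann, Dan, Eve, Gus, Rae, Vic} = {Ann, Dan, Rae, Vic}
So ⟦key which held Gus⟧ = {Ann, Dan, Rae, Vic}.

{Ann, Dan, Rae, Vic}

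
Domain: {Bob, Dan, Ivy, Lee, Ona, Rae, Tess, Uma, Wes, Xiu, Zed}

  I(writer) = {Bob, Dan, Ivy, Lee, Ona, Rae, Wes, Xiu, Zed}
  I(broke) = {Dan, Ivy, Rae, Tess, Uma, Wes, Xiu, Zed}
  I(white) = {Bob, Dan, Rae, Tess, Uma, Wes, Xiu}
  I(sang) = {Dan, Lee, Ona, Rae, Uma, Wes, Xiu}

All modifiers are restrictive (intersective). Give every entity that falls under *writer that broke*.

⟦that broke⟧ = ⟦broke⟧ = {Dan, Ivy, Rae, Tess, Uma, Wes, Xiu, Zed}
⟦writer⟧ = {Bob, Dan, Ivy, Lee, Ona, Rae, Wes, Xiu, Zed}
… ∩ ⟦that broke⟧ = {Bob, Dan, Ivy, Lee, Ona, Rae, Wes, Xiu, Zed} ∩ {Dan, Ivy, Rae, Tess, Uma, Wes, Xiu, Zed} = {Dan, Ivy, Rae, Wes, Xiu, Zed}
So ⟦writer that broke⟧ = {Dan, Ivy, Rae, Wes, Xiu, Zed}.

{Dan, Ivy, Rae, Wes, Xiu, Zed}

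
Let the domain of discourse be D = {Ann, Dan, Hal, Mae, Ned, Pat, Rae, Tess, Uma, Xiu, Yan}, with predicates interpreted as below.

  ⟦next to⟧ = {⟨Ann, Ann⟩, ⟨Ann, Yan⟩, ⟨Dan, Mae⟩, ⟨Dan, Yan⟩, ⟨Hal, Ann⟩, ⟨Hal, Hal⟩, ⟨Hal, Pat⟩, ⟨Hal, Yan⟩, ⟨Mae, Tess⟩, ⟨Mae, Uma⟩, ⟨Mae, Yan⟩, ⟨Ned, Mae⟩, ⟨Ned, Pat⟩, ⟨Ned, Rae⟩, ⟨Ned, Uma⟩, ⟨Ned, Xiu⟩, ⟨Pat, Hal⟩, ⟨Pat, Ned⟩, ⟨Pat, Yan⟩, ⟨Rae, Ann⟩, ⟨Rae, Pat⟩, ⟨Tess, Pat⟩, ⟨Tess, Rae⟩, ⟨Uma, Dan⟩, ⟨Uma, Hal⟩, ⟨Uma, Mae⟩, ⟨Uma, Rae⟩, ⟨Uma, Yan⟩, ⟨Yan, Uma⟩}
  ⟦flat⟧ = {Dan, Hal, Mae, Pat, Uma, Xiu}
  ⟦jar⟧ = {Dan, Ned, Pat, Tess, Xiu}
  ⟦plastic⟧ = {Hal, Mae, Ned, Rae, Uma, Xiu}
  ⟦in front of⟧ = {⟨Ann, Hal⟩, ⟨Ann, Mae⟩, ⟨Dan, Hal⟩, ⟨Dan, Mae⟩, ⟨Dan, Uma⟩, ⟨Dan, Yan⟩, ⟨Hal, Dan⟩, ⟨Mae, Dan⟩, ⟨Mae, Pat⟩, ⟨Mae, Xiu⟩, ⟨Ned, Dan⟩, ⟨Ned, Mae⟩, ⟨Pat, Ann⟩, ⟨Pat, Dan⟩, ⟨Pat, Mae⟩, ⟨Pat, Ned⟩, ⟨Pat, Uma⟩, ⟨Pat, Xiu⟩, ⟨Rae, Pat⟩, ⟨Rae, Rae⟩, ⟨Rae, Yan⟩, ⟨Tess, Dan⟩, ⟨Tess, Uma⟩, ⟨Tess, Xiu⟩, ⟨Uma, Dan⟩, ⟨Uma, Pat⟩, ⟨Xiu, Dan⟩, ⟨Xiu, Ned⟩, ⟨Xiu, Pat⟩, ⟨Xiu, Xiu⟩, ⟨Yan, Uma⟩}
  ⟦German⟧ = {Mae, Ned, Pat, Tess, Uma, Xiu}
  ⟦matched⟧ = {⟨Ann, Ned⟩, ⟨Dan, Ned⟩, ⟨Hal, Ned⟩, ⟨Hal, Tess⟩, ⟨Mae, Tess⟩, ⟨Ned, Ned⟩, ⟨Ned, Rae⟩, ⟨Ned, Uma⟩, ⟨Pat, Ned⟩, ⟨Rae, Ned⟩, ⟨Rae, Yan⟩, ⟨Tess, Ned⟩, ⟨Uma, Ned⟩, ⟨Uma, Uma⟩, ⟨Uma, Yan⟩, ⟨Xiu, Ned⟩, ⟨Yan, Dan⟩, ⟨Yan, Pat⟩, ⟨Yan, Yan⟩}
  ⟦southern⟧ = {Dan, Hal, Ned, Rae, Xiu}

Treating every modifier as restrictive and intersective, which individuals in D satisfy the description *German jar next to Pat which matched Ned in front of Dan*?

{Ned, Tess}

⟦next to Pat⟧ = {x : ⟨x, Pat⟩ ∈ ⟦next to⟧} = {Hal, Ned, Rae, Tess}
⟦which matched Ned⟧ = {x : ⟨x, Ned⟩ ∈ ⟦matched⟧} = {Ann, Dan, Hal, Ned, Pat, Rae, Tess, Uma, Xiu}
⟦in front of Dan⟧ = {x : ⟨x, Dan⟩ ∈ ⟦in front of⟧} = {Hal, Mae, Ned, Pat, Tess, Uma, Xiu}
⟦jar⟧ = {Dan, Ned, Pat, Tess, Xiu}
… ∩ ⟦next to Pat⟧ = {Dan, Ned, Pat, Tess, Xiu} ∩ {Hal, Ned, Rae, Tess} = {Ned, Tess}
… ∩ ⟦which matched Ned⟧ = {Ned, Tess} ∩ {Ann, Dan, Hal, Ned, Pat, Rae, Tess, Uma, Xiu} = {Ned, Tess}
… ∩ ⟦in front of Dan⟧ = {Ned, Tess} ∩ {Hal, Mae, Ned, Pat, Tess, Uma, Xiu} = {Ned, Tess}
… ∩ ⟦German⟧ = {Ned, Tess} ∩ {Mae, Ned, Pat, Tess, Uma, Xiu} = {Ned, Tess}
So ⟦German jar next to Pat which matched Ned in front of Dan⟧ = {Ned, Tess}.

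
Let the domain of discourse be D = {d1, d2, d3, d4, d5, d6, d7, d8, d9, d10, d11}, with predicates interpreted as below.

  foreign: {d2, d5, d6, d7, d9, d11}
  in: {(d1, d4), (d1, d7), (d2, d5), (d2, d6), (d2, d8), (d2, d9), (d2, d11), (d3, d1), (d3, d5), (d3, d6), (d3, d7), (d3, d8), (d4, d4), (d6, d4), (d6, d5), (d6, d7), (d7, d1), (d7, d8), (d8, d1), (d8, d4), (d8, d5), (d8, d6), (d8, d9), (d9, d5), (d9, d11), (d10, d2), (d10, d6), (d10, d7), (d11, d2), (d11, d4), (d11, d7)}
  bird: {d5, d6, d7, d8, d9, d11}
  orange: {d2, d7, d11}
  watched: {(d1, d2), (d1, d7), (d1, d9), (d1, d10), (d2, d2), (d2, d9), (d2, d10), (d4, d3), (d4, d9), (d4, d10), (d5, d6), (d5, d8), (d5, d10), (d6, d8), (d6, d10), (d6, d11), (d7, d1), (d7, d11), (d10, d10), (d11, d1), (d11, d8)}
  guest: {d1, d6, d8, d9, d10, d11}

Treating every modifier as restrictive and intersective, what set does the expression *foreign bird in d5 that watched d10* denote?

{d6}

⟦in d5⟧ = {x : ⟨x, d5⟩ ∈ ⟦in⟧} = {d2, d3, d6, d8, d9}
⟦that watched d10⟧ = {x : ⟨x, d10⟩ ∈ ⟦watched⟧} = {d1, d2, d4, d5, d6, d10}
⟦bird⟧ = {d5, d6, d7, d8, d9, d11}
… ∩ ⟦in d5⟧ = {d5, d6, d7, d8, d9, d11} ∩ {d2, d3, d6, d8, d9} = {d6, d8, d9}
… ∩ ⟦that watched d10⟧ = {d6, d8, d9} ∩ {d1, d2, d4, d5, d6, d10} = {d6}
… ∩ ⟦foreign⟧ = {d6} ∩ {d2, d5, d6, d7, d9, d11} = {d6}
So ⟦foreign bird in d5 that watched d10⟧ = {d6}.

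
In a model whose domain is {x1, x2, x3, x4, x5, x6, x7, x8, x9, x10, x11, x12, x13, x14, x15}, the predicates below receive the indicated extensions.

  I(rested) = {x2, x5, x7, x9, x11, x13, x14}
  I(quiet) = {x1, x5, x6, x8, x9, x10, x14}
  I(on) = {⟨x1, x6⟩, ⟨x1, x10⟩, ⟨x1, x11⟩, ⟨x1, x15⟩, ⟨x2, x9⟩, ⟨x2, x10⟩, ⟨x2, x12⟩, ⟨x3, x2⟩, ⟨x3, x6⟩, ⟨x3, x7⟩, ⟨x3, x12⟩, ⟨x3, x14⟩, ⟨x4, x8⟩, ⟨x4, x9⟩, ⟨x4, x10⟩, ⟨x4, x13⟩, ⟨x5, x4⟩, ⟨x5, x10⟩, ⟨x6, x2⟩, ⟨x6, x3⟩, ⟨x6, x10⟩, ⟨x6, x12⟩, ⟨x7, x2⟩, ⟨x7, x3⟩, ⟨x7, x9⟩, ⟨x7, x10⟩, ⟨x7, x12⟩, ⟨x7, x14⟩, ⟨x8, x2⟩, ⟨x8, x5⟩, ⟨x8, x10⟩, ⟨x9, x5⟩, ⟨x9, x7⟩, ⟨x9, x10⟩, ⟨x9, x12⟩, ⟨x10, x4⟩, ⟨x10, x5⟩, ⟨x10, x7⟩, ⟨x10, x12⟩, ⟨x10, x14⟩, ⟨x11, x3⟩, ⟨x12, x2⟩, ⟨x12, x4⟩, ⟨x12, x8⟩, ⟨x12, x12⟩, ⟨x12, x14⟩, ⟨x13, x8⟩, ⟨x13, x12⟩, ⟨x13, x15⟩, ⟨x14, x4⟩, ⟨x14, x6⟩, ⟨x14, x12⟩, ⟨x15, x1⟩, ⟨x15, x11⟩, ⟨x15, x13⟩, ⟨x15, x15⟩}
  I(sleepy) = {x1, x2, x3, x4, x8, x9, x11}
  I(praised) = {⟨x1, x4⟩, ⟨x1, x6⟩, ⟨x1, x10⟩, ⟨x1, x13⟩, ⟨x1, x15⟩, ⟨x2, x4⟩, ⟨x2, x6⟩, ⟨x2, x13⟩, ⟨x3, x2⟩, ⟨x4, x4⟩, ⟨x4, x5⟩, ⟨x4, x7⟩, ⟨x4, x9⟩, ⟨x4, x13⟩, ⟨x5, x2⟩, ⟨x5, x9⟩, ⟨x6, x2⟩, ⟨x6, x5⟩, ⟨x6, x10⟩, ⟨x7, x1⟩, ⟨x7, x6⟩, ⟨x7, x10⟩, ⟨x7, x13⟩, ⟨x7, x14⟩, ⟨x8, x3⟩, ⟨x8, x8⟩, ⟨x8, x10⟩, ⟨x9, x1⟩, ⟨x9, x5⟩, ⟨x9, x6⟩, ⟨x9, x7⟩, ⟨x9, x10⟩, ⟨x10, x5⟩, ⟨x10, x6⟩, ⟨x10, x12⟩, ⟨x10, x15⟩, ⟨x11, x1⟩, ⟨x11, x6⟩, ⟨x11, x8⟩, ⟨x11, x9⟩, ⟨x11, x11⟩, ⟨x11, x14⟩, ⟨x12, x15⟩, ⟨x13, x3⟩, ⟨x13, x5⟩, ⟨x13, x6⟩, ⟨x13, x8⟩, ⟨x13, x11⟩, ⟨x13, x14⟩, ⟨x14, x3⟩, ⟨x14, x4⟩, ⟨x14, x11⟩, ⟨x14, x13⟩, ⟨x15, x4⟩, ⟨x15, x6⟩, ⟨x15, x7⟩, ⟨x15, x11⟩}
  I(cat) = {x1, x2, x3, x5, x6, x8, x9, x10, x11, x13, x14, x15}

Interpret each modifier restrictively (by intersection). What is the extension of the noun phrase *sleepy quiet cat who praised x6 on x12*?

⟦who praised x6⟧ = {x : ⟨x, x6⟩ ∈ ⟦praised⟧} = {x1, x2, x7, x9, x10, x11, x13, x15}
⟦on x12⟧ = {x : ⟨x, x12⟩ ∈ ⟦on⟧} = {x2, x3, x6, x7, x9, x10, x12, x13, x14}
⟦cat⟧ = {x1, x2, x3, x5, x6, x8, x9, x10, x11, x13, x14, x15}
… ∩ ⟦who praised x6⟧ = {x1, x2, x3, x5, x6, x8, x9, x10, x11, x13, x14, x15} ∩ {x1, x2, x7, x9, x10, x11, x13, x15} = {x1, x2, x9, x10, x11, x13, x15}
… ∩ ⟦on x12⟧ = {x1, x2, x9, x10, x11, x13, x15} ∩ {x2, x3, x6, x7, x9, x10, x12, x13, x14} = {x2, x9, x10, x13}
… ∩ ⟦sleepy⟧ = {x2, x9, x10, x13} ∩ {x1, x2, x3, x4, x8, x9, x11} = {x2, x9}
… ∩ ⟦quiet⟧ = {x2, x9} ∩ {x1, x5, x6, x8, x9, x10, x14} = {x9}
So ⟦sleepy quiet cat who praised x6 on x12⟧ = {x9}.

{x9}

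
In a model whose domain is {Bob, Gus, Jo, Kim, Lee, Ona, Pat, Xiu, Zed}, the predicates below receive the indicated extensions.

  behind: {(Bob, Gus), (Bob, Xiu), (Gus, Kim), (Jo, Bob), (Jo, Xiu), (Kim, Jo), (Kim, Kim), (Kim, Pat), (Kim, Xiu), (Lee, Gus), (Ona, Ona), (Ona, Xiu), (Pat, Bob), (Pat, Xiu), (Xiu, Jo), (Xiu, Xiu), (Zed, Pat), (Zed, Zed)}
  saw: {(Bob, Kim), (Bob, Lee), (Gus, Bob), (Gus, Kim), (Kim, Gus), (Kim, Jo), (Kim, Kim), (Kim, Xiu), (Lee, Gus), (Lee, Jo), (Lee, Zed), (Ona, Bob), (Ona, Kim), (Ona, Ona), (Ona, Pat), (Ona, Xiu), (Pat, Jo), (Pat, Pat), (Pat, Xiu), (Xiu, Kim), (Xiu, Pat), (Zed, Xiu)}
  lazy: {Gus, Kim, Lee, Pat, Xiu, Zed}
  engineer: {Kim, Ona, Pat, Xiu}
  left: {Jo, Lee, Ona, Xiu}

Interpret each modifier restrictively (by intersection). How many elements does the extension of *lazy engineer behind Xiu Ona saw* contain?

3

⟦behind Xiu⟧ = {x : ⟨x, Xiu⟩ ∈ ⟦behind⟧} = {Bob, Jo, Kim, Ona, Pat, Xiu}
⟦Ona saw⟧ = {x : ⟨Ona, x⟩ ∈ ⟦saw⟧} = {Bob, Kim, Ona, Pat, Xiu}
⟦engineer⟧ = {Kim, Ona, Pat, Xiu}
… ∩ ⟦behind Xiu⟧ = {Kim, Ona, Pat, Xiu} ∩ {Bob, Jo, Kim, Ona, Pat, Xiu} = {Kim, Ona, Pat, Xiu}
… ∩ ⟦Ona saw⟧ = {Kim, Ona, Pat, Xiu} ∩ {Bob, Kim, Ona, Pat, Xiu} = {Kim, Ona, Pat, Xiu}
… ∩ ⟦lazy⟧ = {Kim, Ona, Pat, Xiu} ∩ {Gus, Kim, Lee, Pat, Xiu, Zed} = {Kim, Pat, Xiu}
⟦lazy engineer behind Xiu Ona saw⟧ = {Kim, Pat, Xiu}, so the cardinality is 3.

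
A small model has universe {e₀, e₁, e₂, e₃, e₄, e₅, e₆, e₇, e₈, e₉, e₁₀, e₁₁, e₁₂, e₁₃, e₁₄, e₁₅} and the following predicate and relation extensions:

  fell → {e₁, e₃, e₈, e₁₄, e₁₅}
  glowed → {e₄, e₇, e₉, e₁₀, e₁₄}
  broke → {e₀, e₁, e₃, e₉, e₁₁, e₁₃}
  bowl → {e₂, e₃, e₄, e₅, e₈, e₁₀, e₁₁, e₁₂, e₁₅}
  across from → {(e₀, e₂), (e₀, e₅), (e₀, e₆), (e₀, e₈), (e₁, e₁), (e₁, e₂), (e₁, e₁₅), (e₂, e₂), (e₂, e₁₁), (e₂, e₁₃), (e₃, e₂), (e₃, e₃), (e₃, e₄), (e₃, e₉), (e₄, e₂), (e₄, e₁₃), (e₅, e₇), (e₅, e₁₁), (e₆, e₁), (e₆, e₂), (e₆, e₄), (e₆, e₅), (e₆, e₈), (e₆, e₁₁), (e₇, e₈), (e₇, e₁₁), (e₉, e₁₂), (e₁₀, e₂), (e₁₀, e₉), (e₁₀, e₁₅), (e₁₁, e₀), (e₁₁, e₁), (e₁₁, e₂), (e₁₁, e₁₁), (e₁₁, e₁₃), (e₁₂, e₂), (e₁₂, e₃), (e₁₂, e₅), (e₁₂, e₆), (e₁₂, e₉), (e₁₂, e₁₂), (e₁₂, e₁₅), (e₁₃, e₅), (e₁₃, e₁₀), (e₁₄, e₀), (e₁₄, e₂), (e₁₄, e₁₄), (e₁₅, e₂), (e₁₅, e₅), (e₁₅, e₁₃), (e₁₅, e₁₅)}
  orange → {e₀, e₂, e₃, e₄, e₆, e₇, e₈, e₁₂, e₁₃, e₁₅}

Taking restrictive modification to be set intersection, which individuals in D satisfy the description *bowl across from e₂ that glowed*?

⟦across from e₂⟧ = {x : ⟨x, e₂⟩ ∈ ⟦across from⟧} = {e₀, e₁, e₂, e₃, e₄, e₆, e₁₀, e₁₁, e₁₂, e₁₄, e₁₅}
⟦that glowed⟧ = ⟦glowed⟧ = {e₄, e₇, e₉, e₁₀, e₁₄}
⟦bowl⟧ = {e₂, e₃, e₄, e₅, e₈, e₁₀, e₁₁, e₁₂, e₁₅}
… ∩ ⟦across from e₂⟧ = {e₂, e₃, e₄, e₅, e₈, e₁₀, e₁₁, e₁₂, e₁₅} ∩ {e₀, e₁, e₂, e₃, e₄, e₆, e₁₀, e₁₁, e₁₂, e₁₄, e₁₅} = {e₂, e₃, e₄, e₁₀, e₁₁, e₁₂, e₁₅}
… ∩ ⟦that glowed⟧ = {e₂, e₃, e₄, e₁₀, e₁₁, e₁₂, e₁₅} ∩ {e₄, e₇, e₉, e₁₀, e₁₄} = {e₄, e₁₀}
So ⟦bowl across from e₂ that glowed⟧ = {e₄, e₁₀}.

{e₄, e₁₀}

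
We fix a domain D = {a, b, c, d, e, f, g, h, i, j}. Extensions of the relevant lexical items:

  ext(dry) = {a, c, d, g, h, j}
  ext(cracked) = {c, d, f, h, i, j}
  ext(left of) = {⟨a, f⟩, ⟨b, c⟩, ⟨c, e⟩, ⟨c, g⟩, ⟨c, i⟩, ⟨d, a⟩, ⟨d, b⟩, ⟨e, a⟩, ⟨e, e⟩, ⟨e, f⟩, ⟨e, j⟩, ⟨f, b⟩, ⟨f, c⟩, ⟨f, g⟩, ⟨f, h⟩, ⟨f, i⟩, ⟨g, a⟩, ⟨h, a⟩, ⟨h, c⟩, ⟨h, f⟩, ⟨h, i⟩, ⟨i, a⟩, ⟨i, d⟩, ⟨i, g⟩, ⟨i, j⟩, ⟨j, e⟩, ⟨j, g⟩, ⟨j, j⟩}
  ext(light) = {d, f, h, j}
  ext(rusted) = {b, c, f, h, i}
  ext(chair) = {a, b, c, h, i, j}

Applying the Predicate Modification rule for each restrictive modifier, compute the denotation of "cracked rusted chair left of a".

⟦left of a⟧ = {x : ⟨x, a⟩ ∈ ⟦left of⟧} = {d, e, g, h, i}
⟦chair⟧ = {a, b, c, h, i, j}
… ∩ ⟦left of a⟧ = {a, b, c, h, i, j} ∩ {d, e, g, h, i} = {h, i}
… ∩ ⟦cracked⟧ = {h, i} ∩ {c, d, f, h, i, j} = {h, i}
… ∩ ⟦rusted⟧ = {h, i} ∩ {b, c, f, h, i} = {h, i}
So ⟦cracked rusted chair left of a⟧ = {h, i}.

{h, i}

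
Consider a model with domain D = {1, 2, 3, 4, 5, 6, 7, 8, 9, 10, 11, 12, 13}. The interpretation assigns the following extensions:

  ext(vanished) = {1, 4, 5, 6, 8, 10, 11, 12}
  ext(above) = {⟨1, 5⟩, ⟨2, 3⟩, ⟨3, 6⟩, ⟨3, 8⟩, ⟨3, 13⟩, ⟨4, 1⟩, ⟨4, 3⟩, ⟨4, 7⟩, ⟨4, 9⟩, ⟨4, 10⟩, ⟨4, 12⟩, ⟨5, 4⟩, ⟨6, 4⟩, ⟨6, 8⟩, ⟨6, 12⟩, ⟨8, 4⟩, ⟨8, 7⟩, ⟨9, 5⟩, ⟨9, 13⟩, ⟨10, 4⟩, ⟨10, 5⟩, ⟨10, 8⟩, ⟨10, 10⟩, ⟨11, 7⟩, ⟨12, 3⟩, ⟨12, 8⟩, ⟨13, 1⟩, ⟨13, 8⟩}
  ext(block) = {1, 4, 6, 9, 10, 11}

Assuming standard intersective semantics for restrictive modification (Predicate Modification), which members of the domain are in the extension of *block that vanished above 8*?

{6, 10}

⟦that vanished⟧ = ⟦vanished⟧ = {1, 4, 5, 6, 8, 10, 11, 12}
⟦above 8⟧ = {x : ⟨x, 8⟩ ∈ ⟦above⟧} = {3, 6, 10, 12, 13}
⟦block⟧ = {1, 4, 6, 9, 10, 11}
… ∩ ⟦that vanished⟧ = {1, 4, 6, 9, 10, 11} ∩ {1, 4, 5, 6, 8, 10, 11, 12} = {1, 4, 6, 10, 11}
… ∩ ⟦above 8⟧ = {1, 4, 6, 10, 11} ∩ {3, 6, 10, 12, 13} = {6, 10}
So ⟦block that vanished above 8⟧ = {6, 10}.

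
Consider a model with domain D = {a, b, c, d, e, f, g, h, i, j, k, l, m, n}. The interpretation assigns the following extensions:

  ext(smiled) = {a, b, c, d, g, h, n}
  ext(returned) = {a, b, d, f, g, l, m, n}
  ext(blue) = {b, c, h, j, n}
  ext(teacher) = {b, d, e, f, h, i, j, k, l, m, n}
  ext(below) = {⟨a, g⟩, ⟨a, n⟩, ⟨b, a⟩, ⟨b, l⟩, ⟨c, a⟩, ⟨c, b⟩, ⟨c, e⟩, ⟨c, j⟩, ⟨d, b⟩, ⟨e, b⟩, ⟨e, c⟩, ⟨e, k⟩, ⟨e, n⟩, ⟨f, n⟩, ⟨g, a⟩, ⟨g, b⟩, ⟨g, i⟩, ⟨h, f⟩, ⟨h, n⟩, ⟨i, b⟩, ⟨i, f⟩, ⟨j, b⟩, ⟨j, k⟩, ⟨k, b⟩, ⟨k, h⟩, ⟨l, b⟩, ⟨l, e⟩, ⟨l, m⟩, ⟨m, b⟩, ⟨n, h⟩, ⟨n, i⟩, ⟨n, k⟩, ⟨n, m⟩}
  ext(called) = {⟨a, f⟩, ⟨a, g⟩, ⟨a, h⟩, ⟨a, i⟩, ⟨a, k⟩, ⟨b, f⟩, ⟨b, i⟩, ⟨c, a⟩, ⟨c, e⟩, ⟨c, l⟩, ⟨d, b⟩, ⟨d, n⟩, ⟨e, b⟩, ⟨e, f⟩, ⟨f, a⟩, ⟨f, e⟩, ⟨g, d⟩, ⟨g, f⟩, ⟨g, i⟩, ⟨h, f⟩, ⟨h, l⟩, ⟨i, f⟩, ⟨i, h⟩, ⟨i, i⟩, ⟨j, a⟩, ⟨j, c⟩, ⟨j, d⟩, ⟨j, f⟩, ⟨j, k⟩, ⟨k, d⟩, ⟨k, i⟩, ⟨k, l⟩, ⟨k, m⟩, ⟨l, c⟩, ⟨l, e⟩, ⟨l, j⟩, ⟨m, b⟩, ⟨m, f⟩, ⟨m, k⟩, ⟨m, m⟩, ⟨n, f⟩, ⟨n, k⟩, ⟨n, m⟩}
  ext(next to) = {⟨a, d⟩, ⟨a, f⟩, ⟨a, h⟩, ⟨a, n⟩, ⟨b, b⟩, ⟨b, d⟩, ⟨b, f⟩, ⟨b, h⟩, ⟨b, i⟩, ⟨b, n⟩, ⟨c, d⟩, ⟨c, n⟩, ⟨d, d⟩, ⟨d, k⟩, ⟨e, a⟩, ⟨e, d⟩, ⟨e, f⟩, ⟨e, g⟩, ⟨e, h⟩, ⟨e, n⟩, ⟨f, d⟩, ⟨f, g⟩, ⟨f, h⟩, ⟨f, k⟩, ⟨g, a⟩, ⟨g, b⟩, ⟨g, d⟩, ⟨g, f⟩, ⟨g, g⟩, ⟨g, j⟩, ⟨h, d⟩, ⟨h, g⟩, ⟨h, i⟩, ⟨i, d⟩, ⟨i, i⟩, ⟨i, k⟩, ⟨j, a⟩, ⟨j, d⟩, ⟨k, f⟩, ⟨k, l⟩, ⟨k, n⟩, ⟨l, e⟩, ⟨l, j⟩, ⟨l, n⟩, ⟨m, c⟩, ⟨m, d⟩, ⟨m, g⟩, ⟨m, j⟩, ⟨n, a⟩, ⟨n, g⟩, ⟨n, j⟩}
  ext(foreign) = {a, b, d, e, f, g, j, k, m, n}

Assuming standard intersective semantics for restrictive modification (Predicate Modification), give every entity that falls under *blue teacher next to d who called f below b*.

⟦next to d⟧ = {x : ⟨x, d⟩ ∈ ⟦next to⟧} = {a, b, c, d, e, f, g, h, i, j, m}
⟦who called f⟧ = {x : ⟨x, f⟩ ∈ ⟦called⟧} = {a, b, e, g, h, i, j, m, n}
⟦below b⟧ = {x : ⟨x, b⟩ ∈ ⟦below⟧} = {c, d, e, g, i, j, k, l, m}
⟦teacher⟧ = {b, d, e, f, h, i, j, k, l, m, n}
… ∩ ⟦next to d⟧ = {b, d, e, f, h, i, j, k, l, m, n} ∩ {a, b, c, d, e, f, g, h, i, j, m} = {b, d, e, f, h, i, j, m}
… ∩ ⟦who called f⟧ = {b, d, e, f, h, i, j, m} ∩ {a, b, e, g, h, i, j, m, n} = {b, e, h, i, j, m}
… ∩ ⟦below b⟧ = {b, e, h, i, j, m} ∩ {c, d, e, g, i, j, k, l, m} = {e, i, j, m}
… ∩ ⟦blue⟧ = {e, i, j, m} ∩ {b, c, h, j, n} = {j}
So ⟦blue teacher next to d who called f below b⟧ = {j}.

{j}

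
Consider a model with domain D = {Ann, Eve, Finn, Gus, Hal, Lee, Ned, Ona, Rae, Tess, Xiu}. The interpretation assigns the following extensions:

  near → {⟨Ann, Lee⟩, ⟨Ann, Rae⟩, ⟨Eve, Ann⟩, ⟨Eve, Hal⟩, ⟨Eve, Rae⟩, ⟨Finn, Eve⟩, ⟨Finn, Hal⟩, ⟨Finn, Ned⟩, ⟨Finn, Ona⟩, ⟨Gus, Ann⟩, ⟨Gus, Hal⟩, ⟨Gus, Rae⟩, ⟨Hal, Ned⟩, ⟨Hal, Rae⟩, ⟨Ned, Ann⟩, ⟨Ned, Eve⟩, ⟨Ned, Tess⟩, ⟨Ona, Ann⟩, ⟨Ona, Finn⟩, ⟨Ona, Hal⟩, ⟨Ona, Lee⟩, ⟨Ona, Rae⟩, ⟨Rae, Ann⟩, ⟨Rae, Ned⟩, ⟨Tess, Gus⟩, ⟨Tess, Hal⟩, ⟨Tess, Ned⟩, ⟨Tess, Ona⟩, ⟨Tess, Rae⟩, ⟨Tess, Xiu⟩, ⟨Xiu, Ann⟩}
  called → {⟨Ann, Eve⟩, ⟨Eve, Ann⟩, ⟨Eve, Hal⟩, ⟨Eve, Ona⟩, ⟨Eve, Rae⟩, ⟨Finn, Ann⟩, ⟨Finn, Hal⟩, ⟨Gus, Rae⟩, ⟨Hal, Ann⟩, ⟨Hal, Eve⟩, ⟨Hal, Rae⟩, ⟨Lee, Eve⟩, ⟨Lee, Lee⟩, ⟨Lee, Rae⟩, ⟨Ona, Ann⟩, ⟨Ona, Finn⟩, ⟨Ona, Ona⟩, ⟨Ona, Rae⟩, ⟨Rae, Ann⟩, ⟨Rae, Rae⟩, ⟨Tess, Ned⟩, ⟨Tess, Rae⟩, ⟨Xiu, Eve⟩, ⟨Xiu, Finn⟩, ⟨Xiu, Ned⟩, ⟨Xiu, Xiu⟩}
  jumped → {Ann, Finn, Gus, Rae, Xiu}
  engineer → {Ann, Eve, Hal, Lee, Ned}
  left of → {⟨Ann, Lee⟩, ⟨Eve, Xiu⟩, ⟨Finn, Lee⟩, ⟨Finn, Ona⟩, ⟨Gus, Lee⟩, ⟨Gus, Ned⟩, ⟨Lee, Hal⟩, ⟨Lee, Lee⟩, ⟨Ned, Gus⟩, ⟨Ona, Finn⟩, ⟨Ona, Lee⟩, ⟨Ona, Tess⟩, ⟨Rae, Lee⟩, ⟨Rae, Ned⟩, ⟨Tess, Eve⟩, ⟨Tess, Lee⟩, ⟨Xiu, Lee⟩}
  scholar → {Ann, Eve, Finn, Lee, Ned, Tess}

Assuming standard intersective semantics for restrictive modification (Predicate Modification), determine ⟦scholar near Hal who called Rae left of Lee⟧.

⟦near Hal⟧ = {x : ⟨x, Hal⟩ ∈ ⟦near⟧} = {Eve, Finn, Gus, Ona, Tess}
⟦who called Rae⟧ = {x : ⟨x, Rae⟩ ∈ ⟦called⟧} = {Eve, Gus, Hal, Lee, Ona, Rae, Tess}
⟦left of Lee⟧ = {x : ⟨x, Lee⟩ ∈ ⟦left of⟧} = {Ann, Finn, Gus, Lee, Ona, Rae, Tess, Xiu}
⟦scholar⟧ = {Ann, Eve, Finn, Lee, Ned, Tess}
… ∩ ⟦near Hal⟧ = {Ann, Eve, Finn, Lee, Ned, Tess} ∩ {Eve, Finn, Gus, Ona, Tess} = {Eve, Finn, Tess}
… ∩ ⟦who called Rae⟧ = {Eve, Finn, Tess} ∩ {Eve, Gus, Hal, Lee, Ona, Rae, Tess} = {Eve, Tess}
… ∩ ⟦left of Lee⟧ = {Eve, Tess} ∩ {Ann, Finn, Gus, Lee, Ona, Rae, Tess, Xiu} = {Tess}
So ⟦scholar near Hal who called Rae left of Lee⟧ = {Tess}.

{Tess}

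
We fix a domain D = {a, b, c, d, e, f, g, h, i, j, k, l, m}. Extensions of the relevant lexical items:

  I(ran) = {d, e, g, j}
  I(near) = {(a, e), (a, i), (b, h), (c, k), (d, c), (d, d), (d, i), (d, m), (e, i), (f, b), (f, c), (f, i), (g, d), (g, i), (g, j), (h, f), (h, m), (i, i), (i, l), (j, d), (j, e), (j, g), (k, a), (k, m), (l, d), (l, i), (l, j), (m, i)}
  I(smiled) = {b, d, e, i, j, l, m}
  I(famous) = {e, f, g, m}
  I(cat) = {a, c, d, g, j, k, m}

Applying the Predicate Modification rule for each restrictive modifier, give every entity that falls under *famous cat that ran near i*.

⟦that ran⟧ = ⟦ran⟧ = {d, e, g, j}
⟦near i⟧ = {x : ⟨x, i⟩ ∈ ⟦near⟧} = {a, d, e, f, g, i, l, m}
⟦cat⟧ = {a, c, d, g, j, k, m}
… ∩ ⟦that ran⟧ = {a, c, d, g, j, k, m} ∩ {d, e, g, j} = {d, g, j}
… ∩ ⟦near i⟧ = {d, g, j} ∩ {a, d, e, f, g, i, l, m} = {d, g}
… ∩ ⟦famous⟧ = {d, g} ∩ {e, f, g, m} = {g}
So ⟦famous cat that ran near i⟧ = {g}.

{g}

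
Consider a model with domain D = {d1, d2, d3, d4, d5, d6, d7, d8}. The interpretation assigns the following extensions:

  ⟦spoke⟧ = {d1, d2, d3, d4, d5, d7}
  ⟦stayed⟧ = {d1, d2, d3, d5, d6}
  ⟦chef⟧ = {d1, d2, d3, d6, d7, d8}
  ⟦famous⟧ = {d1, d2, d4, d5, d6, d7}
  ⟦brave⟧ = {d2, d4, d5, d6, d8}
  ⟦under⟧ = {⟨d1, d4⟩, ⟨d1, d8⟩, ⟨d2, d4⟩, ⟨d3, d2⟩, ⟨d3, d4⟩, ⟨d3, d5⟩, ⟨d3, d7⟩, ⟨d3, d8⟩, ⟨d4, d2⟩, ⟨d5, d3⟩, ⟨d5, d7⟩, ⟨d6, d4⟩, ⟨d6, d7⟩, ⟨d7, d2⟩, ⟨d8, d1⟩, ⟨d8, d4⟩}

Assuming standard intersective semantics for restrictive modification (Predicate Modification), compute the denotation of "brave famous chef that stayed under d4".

{d2, d6}

⟦that stayed⟧ = ⟦stayed⟧ = {d1, d2, d3, d5, d6}
⟦under d4⟧ = {x : ⟨x, d4⟩ ∈ ⟦under⟧} = {d1, d2, d3, d6, d8}
⟦chef⟧ = {d1, d2, d3, d6, d7, d8}
… ∩ ⟦that stayed⟧ = {d1, d2, d3, d6, d7, d8} ∩ {d1, d2, d3, d5, d6} = {d1, d2, d3, d6}
… ∩ ⟦under d4⟧ = {d1, d2, d3, d6} ∩ {d1, d2, d3, d6, d8} = {d1, d2, d3, d6}
… ∩ ⟦brave⟧ = {d1, d2, d3, d6} ∩ {d2, d4, d5, d6, d8} = {d2, d6}
… ∩ ⟦famous⟧ = {d2, d6} ∩ {d1, d2, d4, d5, d6, d7} = {d2, d6}
So ⟦brave famous chef that stayed under d4⟧ = {d2, d6}.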